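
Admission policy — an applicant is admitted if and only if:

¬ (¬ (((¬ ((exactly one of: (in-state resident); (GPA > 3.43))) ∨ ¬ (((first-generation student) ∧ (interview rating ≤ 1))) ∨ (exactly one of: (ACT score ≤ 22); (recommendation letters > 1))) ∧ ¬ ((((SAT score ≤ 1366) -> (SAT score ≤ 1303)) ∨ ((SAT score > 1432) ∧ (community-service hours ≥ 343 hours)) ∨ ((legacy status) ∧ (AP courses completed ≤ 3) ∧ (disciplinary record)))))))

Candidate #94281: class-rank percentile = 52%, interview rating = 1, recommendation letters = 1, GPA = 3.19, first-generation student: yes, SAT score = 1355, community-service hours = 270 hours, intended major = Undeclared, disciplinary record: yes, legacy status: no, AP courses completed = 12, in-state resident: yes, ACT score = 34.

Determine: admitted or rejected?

Rejected

Atomic conditions:
  in-state resident: yes → true
  GPA > 3.43: 3.19 > 3.43 is false
  first-generation student: yes → true
  interview rating ≤ 1: 1 ≤ 1 is true
  ACT score ≤ 22: 34 ≤ 22 is false
  recommendation letters > 1: 1 > 1 is false
  SAT score ≤ 1366: 1355 ≤ 1366 is true
  SAT score ≤ 1303: 1355 ≤ 1303 is false
  SAT score > 1432: 1355 > 1432 is false
  community-service hours ≥ 343 hours: 270 ≥ 343 is false
  legacy status: no → false
  AP courses completed ≤ 3: 12 ≤ 3 is false
  disciplinary record: yes → true
Combine:
[1.1.1.1.1] exactly-one(true, false) = true
[1.1.1.1] NOT true = false
[1.1.1.2.1] true AND true = true
[1.1.1.2] NOT true = false
[1.1.1.3] exactly-one(false, false) = false
[1.1.1] false OR false OR false = false
[1.1.2.1.1] true → false = false
[1.1.2.1.2] false AND false = false
[1.1.2.1.3] false AND false AND true = false
[1.1.2.1] false OR false OR false = false
[1.1.2] NOT false = true
[1.1] false AND true = false
[1] NOT false = true
[root] NOT true = false
Overall: false → rejected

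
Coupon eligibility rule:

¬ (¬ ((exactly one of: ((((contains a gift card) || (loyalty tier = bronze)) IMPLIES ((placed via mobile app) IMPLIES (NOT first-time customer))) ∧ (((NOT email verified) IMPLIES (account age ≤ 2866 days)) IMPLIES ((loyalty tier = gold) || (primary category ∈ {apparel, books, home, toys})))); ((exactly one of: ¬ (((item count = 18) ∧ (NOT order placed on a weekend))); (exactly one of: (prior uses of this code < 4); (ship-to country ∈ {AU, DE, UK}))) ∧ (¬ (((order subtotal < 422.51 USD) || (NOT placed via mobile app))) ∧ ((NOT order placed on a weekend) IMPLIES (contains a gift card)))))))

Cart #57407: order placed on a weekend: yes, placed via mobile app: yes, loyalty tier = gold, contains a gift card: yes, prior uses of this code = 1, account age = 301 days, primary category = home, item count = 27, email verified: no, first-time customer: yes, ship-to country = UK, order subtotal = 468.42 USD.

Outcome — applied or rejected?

Applied

Atomic conditions:
  contains a gift card: yes → true
  loyalty tier = bronze: gold == bronze is false
  placed via mobile app: yes → true
  NOT first-time customer: yes → false
  NOT email verified: no → true
  account age ≤ 2866 days: 301 ≤ 2866 is true
  loyalty tier = gold: gold == gold is true
  primary category ∈ {apparel, books, home, toys}: home is in the set → true
  item count = 18: 27 == 18 is false
  NOT order placed on a weekend: yes → false
  prior uses of this code < 4: 1 < 4 is true
  ship-to country ∈ {AU, DE, UK}: UK is in the set → true
  order subtotal < 422.51 USD: 468.42 < 422.51 is false
  NOT placed via mobile app: yes → false
Combine:
[1.1.1.1.1] true OR false = true
[1.1.1.1.2] true → false = false
[1.1.1.1] true → false = false
[1.1.1.2.1] true → true = true
[1.1.1.2.2] true OR true = true
[1.1.1.2] true → true = true
[1.1.1] false AND true = false
[1.1.2.1.1.1] false AND false = false
[1.1.2.1.1] NOT false = true
[1.1.2.1.2] exactly-one(true, true) = false
[1.1.2.1] exactly-one(true, false) = true
[1.1.2.2.1.1] false OR false = false
[1.1.2.2.1] NOT false = true
[1.1.2.2.2] false → true (antecedent false ⇒ implication holds) = true
[1.1.2.2] true AND true = true
[1.1.2] true AND true = true
[1.1] exactly-one(false, true) = true
[1] NOT true = false
[root] NOT false = true
Overall: true → applied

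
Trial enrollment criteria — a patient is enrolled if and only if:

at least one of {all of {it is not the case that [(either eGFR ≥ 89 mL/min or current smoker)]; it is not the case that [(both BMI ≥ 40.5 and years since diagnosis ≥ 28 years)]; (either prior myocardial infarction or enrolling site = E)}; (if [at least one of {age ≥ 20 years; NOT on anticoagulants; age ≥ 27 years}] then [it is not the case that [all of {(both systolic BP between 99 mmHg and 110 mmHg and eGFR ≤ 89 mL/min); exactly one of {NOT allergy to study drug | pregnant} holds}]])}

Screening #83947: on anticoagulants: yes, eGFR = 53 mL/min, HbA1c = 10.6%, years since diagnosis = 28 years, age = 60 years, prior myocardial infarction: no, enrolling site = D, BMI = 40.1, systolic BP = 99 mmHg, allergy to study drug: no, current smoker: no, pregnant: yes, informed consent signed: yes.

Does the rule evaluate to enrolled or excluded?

Enrolled

Atomic conditions:
  eGFR ≥ 89 mL/min: 53 ≥ 89 is false
  current smoker: no → false
  BMI ≥ 40.5: 40.1 ≥ 40.5 is false
  years since diagnosis ≥ 28 years: 28 ≥ 28 is true
  prior myocardial infarction: no → false
  enrolling site = E: D == E is false
  age ≥ 20 years: 60 ≥ 20 is true
  NOT on anticoagulants: yes → false
  age ≥ 27 years: 60 ≥ 27 is true
  systolic BP between 99 mmHg and 110 mmHg: 99 in [99, 110] is true
  eGFR ≤ 89 mL/min: 53 ≤ 89 is true
  NOT allergy to study drug: no → true
  pregnant: yes → true
Combine:
[1.1.1] false OR false = false
[1.1] NOT false = true
[1.2.1] false AND true = false
[1.2] NOT false = true
[1.3] false OR false = false
[1] true AND true AND false = false
[2.1] true OR false OR true = true
[2.2.1.1] true AND true = true
[2.2.1.2] exactly-one(true, true) = false
[2.2.1] true AND false = false
[2.2] NOT false = true
[2] true → true = true
[root] false OR true = true
Overall: true → enrolled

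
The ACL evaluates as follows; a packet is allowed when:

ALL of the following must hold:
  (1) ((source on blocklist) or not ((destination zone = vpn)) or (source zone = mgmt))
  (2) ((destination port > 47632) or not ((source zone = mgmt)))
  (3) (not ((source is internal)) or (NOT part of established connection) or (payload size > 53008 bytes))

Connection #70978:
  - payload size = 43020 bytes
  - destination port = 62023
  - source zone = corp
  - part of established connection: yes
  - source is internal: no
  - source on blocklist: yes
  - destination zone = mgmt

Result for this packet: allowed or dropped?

Allowed

Atomic conditions:
  source on blocklist: yes → true
  destination zone = vpn: mgmt == vpn is false
  source zone = mgmt: corp == mgmt is false
  destination port > 47632: 62023 > 47632 is true
  source is internal: no → false
  NOT part of established connection: yes → false
  payload size > 53008 bytes: 43020 > 53008 is false
Combine:
[1.2] NOT false = true
[1] true OR true OR false = true
[2.2] NOT false = true
[2] true OR true = true
[3.1] NOT false = true
[3] true OR false OR false = true
[root] true AND true AND true = true
Overall: true → allowed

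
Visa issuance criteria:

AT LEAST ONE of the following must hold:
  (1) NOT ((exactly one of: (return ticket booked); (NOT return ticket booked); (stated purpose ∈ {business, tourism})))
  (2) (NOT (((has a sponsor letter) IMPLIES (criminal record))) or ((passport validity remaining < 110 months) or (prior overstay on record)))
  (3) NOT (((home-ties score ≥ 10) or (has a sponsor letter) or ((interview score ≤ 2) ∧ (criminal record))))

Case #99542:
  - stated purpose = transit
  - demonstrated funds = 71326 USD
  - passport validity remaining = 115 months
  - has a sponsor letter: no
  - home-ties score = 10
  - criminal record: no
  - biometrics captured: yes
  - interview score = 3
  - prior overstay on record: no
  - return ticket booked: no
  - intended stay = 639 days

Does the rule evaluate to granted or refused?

Refused

Atomic conditions:
  return ticket booked: no → false
  NOT return ticket booked: no → true
  stated purpose ∈ {business, tourism}: transit is not in the set → false
  has a sponsor letter: no → false
  criminal record: no → false
  passport validity remaining < 110 months: 115 < 110 is false
  prior overstay on record: no → false
  home-ties score ≥ 10: 10 ≥ 10 is true
  interview score ≤ 2: 3 ≤ 2 is false
Combine:
[1.1] exactly-one(false, true, false) = true
[1] NOT true = false
[2.1.1] false → false (antecedent false ⇒ implication holds) = true
[2.1] NOT true = false
[2.2] false OR false = false
[2] false OR false = false
[3.1.3] false AND false = false
[3.1] true OR false OR false = true
[3] NOT true = false
[root] false OR false OR false = false
Overall: false → refused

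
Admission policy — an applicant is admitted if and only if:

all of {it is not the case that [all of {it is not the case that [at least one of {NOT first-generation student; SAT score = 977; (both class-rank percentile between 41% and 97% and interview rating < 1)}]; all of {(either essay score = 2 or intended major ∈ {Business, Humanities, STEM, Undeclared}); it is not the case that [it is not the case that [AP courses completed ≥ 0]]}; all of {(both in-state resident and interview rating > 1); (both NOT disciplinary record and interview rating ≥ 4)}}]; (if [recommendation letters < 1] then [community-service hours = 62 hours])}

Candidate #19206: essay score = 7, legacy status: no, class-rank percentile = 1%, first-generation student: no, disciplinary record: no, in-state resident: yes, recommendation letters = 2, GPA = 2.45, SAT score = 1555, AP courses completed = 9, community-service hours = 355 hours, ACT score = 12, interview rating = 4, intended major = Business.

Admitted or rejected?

Atomic conditions:
  NOT first-generation student: no → true
  SAT score = 977: 1555 == 977 is false
  class-rank percentile between 41% and 97%: 1 in [41, 97] is false
  interview rating < 1: 4 < 1 is false
  essay score = 2: 7 == 2 is false
  intended major ∈ {Business, Humanities, STEM, Undeclared}: Business is in the set → true
  AP courses completed ≥ 0: 9 ≥ 0 is true
  in-state resident: yes → true
  interview rating > 1: 4 > 1 is true
  NOT disciplinary record: no → true
  interview rating ≥ 4: 4 ≥ 4 is true
  recommendation letters < 1: 2 < 1 is false
  community-service hours = 62 hours: 355 == 62 is false
Combine:
[1.1.1.1.3] false AND false = false
[1.1.1.1] true OR false OR false = true
[1.1.1] NOT true = false
[1.1.2.1] false OR true = true
[1.1.2.2.1] NOT true = false
[1.1.2.2] NOT false = true
[1.1.2] true AND true = true
[1.1.3.1] true AND true = true
[1.1.3.2] true AND true = true
[1.1.3] true AND true = true
[1.1] false AND true AND true = false
[1] NOT false = true
[2] false → false (antecedent false ⇒ implication holds) = true
[root] true AND true = true
Overall: true → admitted

Admitted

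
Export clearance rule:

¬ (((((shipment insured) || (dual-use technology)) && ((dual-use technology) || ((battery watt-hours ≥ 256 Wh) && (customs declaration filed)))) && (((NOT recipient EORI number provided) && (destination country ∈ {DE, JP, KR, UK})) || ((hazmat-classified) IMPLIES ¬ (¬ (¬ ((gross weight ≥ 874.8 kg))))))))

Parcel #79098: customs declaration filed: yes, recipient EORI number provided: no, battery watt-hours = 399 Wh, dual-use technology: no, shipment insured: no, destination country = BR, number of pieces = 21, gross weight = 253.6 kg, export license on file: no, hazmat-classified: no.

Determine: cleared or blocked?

Atomic conditions:
  shipment insured: no → false
  dual-use technology: no → false
  battery watt-hours ≥ 256 Wh: 399 ≥ 256 is true
  customs declaration filed: yes → true
  NOT recipient EORI number provided: no → true
  destination country ∈ {DE, JP, KR, UK}: BR is not in the set → false
  hazmat-classified: no → false
  gross weight ≥ 874.8 kg: 253.6 ≥ 874.8 is false
Combine:
[1.1.1] false OR false = false
[1.1.2.2] true AND true = true
[1.1.2] false OR true = true
[1.1] false AND true = false
[1.2.1] true AND false = false
[1.2.2.2.1.1] NOT false = true
[1.2.2.2.1] NOT true = false
[1.2.2.2] NOT false = true
[1.2.2] false → true (antecedent false ⇒ implication holds) = true
[1.2] false OR true = true
[1] false AND true = false
[root] NOT false = true
Overall: true → cleared

Cleared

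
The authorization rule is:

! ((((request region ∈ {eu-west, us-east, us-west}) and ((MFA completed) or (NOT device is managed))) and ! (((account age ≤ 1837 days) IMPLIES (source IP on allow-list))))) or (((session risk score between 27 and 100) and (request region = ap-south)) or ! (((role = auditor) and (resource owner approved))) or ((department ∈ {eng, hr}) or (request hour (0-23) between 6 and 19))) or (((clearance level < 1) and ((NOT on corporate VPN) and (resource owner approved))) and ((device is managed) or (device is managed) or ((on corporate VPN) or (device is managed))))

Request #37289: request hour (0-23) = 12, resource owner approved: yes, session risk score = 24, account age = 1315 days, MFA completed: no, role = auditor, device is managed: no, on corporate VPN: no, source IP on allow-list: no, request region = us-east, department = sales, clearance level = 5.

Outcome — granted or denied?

Granted

Atomic conditions:
  request region ∈ {eu-west, us-east, us-west}: us-east is in the set → true
  MFA completed: no → false
  NOT device is managed: no → true
  account age ≤ 1837 days: 1315 ≤ 1837 is true
  source IP on allow-list: no → false
  session risk score between 27 and 100: 24 in [27, 100] is false
  request region = ap-south: us-east == ap-south is false
  role = auditor: auditor == auditor is true
  resource owner approved: yes → true
  department ∈ {eng, hr}: sales is not in the set → false
  request hour (0-23) between 6 and 19: 12 in [6, 19] is true
  clearance level < 1: 5 < 1 is false
  NOT on corporate VPN: no → true
  device is managed: no → false
  on corporate VPN: no → false
Combine:
[1.1.1.2] false OR true = true
[1.1.1] true AND true = true
[1.1.2.1] true → false = false
[1.1.2] NOT false = true
[1.1] true AND true = true
[1] NOT true = false
[2.1] false AND false = false
[2.2.1] true AND true = true
[2.2] NOT true = false
[2.3] false OR true = true
[2] false OR false OR true = true
[3.1.2] true AND true = true
[3.1] false AND true = false
[3.2.3] false OR false = false
[3.2] false OR false OR false = false
[3] false AND false = false
[root] false OR true OR false = true
Overall: true → granted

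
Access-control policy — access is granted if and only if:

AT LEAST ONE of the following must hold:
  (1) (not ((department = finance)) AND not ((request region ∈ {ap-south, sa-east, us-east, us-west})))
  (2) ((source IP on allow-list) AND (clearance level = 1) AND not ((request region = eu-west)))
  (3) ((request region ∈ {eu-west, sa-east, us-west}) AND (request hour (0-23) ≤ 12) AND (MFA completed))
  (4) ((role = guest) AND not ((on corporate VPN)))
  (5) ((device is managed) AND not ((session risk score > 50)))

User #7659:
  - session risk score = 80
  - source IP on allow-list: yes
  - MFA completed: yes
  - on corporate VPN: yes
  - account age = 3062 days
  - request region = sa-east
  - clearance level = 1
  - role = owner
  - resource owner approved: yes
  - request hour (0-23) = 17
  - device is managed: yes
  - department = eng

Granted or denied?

Atomic conditions:
  department = finance: eng == finance is false
  request region ∈ {ap-south, sa-east, us-east, us-west}: sa-east is in the set → true
  source IP on allow-list: yes → true
  clearance level = 1: 1 == 1 is true
  request region = eu-west: sa-east == eu-west is false
  request region ∈ {eu-west, sa-east, us-west}: sa-east is in the set → true
  request hour (0-23) ≤ 12: 17 ≤ 12 is false
  MFA completed: yes → true
  role = guest: owner == guest is false
  on corporate VPN: yes → true
  device is managed: yes → true
  session risk score > 50: 80 > 50 is true
Combine:
[1.1] NOT false = true
[1.2] NOT true = false
[1] true AND false = false
[2.3] NOT false = true
[2] true AND true AND true = true
[3] true AND false AND true = false
[4.2] NOT true = false
[4] false AND false = false
[5.2] NOT true = false
[5] true AND false = false
[root] false OR true OR false OR false OR false = true
Overall: true → granted

Granted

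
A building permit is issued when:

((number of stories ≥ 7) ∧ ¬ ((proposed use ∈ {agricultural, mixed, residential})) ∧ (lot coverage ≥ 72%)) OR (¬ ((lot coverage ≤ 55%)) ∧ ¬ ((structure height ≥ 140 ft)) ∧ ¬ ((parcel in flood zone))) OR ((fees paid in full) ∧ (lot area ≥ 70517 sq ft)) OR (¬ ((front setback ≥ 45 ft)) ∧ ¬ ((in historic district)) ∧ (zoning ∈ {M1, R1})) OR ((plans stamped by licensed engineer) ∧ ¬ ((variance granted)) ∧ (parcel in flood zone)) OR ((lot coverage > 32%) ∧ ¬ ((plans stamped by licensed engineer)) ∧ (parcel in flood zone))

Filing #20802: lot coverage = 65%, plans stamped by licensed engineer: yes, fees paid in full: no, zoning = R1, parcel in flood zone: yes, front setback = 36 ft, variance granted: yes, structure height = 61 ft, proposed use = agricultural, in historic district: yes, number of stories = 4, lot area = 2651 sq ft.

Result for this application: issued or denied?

Atomic conditions:
  number of stories ≥ 7: 4 ≥ 7 is false
  proposed use ∈ {agricultural, mixed, residential}: agricultural is in the set → true
  lot coverage ≥ 72%: 65 ≥ 72 is false
  lot coverage ≤ 55%: 65 ≤ 55 is false
  structure height ≥ 140 ft: 61 ≥ 140 is false
  parcel in flood zone: yes → true
  fees paid in full: no → false
  lot area ≥ 70517 sq ft: 2651 ≥ 70517 is false
  front setback ≥ 45 ft: 36 ≥ 45 is false
  in historic district: yes → true
  zoning ∈ {M1, R1}: R1 is in the set → true
  plans stamped by licensed engineer: yes → true
  variance granted: yes → true
  lot coverage > 32%: 65 > 32 is true
Combine:
[1.2] NOT true = false
[1] false AND false AND false = false
[2.1] NOT false = true
[2.2] NOT false = true
[2.3] NOT true = false
[2] true AND true AND false = false
[3] false AND false = false
[4.1] NOT false = true
[4.2] NOT true = false
[4] true AND false AND true = false
[5.2] NOT true = false
[5] true AND false AND true = false
[6.2] NOT true = false
[6] true AND false AND true = false
[root] false OR false OR false OR false OR false OR false = false
Overall: false → denied

Denied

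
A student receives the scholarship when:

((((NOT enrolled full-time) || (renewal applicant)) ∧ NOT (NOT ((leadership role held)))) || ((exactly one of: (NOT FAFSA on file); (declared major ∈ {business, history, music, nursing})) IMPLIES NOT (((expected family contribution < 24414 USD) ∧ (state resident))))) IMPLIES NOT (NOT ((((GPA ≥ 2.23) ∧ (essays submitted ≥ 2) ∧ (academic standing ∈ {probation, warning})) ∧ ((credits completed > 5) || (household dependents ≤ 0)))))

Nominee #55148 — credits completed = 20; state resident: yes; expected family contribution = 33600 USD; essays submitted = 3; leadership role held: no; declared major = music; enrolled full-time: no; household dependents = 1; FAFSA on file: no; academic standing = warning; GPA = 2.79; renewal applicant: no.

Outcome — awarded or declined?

Awarded

Atomic conditions:
  NOT enrolled full-time: no → true
  renewal applicant: no → false
  leadership role held: no → false
  NOT FAFSA on file: no → true
  declared major ∈ {business, history, music, nursing}: music is in the set → true
  expected family contribution < 24414 USD: 33600 < 24414 is false
  state resident: yes → true
  GPA ≥ 2.23: 2.79 ≥ 2.23 is true
  essays submitted ≥ 2: 3 ≥ 2 is true
  academic standing ∈ {probation, warning}: warning is in the set → true
  credits completed > 5: 20 > 5 is true
  household dependents ≤ 0: 1 ≤ 0 is false
Combine:
[1.1.1] true OR false = true
[1.1.2.1] NOT false = true
[1.1.2] NOT true = false
[1.1] true AND false = false
[1.2.1] exactly-one(true, true) = false
[1.2.2.1] false AND true = false
[1.2.2] NOT false = true
[1.2] false → true (antecedent false ⇒ implication holds) = true
[1] false OR true = true
[2.1.1.1] true AND true AND true = true
[2.1.1.2] true OR false = true
[2.1.1] true AND true = true
[2.1] NOT true = false
[2] NOT false = true
[root] true → true = true
Overall: true → awarded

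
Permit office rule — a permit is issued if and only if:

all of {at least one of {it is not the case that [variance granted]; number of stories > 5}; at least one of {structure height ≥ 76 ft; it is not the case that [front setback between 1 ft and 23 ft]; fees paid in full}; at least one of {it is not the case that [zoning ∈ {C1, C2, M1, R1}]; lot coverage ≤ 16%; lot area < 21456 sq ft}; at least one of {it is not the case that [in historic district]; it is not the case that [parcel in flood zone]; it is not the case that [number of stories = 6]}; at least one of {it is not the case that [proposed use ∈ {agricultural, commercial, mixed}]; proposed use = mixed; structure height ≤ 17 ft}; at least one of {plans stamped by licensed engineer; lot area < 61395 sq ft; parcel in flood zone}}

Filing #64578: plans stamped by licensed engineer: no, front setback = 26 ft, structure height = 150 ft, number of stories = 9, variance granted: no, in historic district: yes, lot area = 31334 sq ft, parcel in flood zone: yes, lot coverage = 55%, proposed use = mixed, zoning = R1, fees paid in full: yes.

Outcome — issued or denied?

Denied

Atomic conditions:
  variance granted: no → false
  number of stories > 5: 9 > 5 is true
  structure height ≥ 76 ft: 150 ≥ 76 is true
  front setback between 1 ft and 23 ft: 26 in [1, 23] is false
  fees paid in full: yes → true
  zoning ∈ {C1, C2, M1, R1}: R1 is in the set → true
  lot coverage ≤ 16%: 55 ≤ 16 is false
  lot area < 21456 sq ft: 31334 < 21456 is false
  in historic district: yes → true
  parcel in flood zone: yes → true
  number of stories = 6: 9 == 6 is false
  proposed use ∈ {agricultural, commercial, mixed}: mixed is in the set → true
  proposed use = mixed: mixed == mixed is true
  structure height ≤ 17 ft: 150 ≤ 17 is false
  plans stamped by licensed engineer: no → false
  lot area < 61395 sq ft: 31334 < 61395 is true
Combine:
[1.1] NOT false = true
[1] true OR true = true
[2.2] NOT false = true
[2] true OR true OR true = true
[3.1] NOT true = false
[3] false OR false OR false = false
[4.1] NOT true = false
[4.2] NOT true = false
[4.3] NOT false = true
[4] false OR false OR true = true
[5.1] NOT true = false
[5] false OR true OR false = true
[6] false OR true OR true = true
[root] true AND true AND false AND true AND true AND true = false
Overall: false → denied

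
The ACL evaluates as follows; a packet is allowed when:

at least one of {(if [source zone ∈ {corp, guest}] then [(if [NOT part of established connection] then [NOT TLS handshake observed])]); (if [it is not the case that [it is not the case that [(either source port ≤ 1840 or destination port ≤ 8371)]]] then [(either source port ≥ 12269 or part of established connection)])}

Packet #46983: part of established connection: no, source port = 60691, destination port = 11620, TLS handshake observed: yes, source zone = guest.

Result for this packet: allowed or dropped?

Atomic conditions:
  source zone ∈ {corp, guest}: guest is in the set → true
  NOT part of established connection: no → true
  NOT TLS handshake observed: yes → false
  source port ≤ 1840: 60691 ≤ 1840 is false
  destination port ≤ 8371: 11620 ≤ 8371 is false
  source port ≥ 12269: 60691 ≥ 12269 is true
  part of established connection: no → false
Combine:
[1.2] true → false = false
[1] true → false = false
[2.1.1.1] false OR false = false
[2.1.1] NOT false = true
[2.1] NOT true = false
[2.2] true OR false = true
[2] false → true (antecedent false ⇒ implication holds) = true
[root] false OR true = true
Overall: true → allowed

Allowed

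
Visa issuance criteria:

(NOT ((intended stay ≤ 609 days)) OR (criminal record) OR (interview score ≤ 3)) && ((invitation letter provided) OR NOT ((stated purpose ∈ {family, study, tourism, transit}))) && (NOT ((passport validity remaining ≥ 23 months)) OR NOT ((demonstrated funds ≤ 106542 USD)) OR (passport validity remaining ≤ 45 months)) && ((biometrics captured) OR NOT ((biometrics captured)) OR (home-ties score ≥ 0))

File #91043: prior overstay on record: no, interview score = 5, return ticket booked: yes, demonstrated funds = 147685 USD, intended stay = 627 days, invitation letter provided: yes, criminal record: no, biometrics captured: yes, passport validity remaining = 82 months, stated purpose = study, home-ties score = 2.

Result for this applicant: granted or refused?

Atomic conditions:
  intended stay ≤ 609 days: 627 ≤ 609 is false
  criminal record: no → false
  interview score ≤ 3: 5 ≤ 3 is false
  invitation letter provided: yes → true
  stated purpose ∈ {family, study, tourism, transit}: study is in the set → true
  passport validity remaining ≥ 23 months: 82 ≥ 23 is true
  demonstrated funds ≤ 106542 USD: 147685 ≤ 106542 is false
  passport validity remaining ≤ 45 months: 82 ≤ 45 is false
  biometrics captured: yes → true
  home-ties score ≥ 0: 2 ≥ 0 is true
Combine:
[1.1] NOT false = true
[1] true OR false OR false = true
[2.2] NOT true = false
[2] true OR false = true
[3.1] NOT true = false
[3.2] NOT false = true
[3] false OR true OR false = true
[4.2] NOT true = false
[4] true OR false OR true = true
[root] true AND true AND true AND true = true
Overall: true → granted

Granted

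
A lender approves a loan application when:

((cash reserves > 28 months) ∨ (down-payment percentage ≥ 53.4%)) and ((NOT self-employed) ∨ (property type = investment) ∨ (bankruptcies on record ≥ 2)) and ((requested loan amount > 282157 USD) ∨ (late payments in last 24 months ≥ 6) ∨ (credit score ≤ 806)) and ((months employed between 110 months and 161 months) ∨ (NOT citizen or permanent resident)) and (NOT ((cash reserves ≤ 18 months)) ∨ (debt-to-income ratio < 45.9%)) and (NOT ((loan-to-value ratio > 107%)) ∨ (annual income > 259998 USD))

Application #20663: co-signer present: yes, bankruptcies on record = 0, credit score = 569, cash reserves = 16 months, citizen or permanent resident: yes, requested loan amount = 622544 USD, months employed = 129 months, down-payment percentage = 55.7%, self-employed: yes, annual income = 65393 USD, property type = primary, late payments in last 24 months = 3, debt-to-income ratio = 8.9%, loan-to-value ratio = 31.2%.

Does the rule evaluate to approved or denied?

Atomic conditions:
  cash reserves > 28 months: 16 > 28 is false
  down-payment percentage ≥ 53.4%: 55.7 ≥ 53.4 is true
  NOT self-employed: yes → false
  property type = investment: primary == investment is false
  bankruptcies on record ≥ 2: 0 ≥ 2 is false
  requested loan amount > 282157 USD: 622544 > 282157 is true
  late payments in last 24 months ≥ 6: 3 ≥ 6 is false
  credit score ≤ 806: 569 ≤ 806 is true
  months employed between 110 months and 161 months: 129 in [110, 161] is true
  NOT citizen or permanent resident: yes → false
  cash reserves ≤ 18 months: 16 ≤ 18 is true
  debt-to-income ratio < 45.9%: 8.9 < 45.9 is true
  loan-to-value ratio > 107%: 31.2 > 107 is false
  annual income > 259998 USD: 65393 > 259998 is false
Combine:
[1] false OR true = true
[2] false OR false OR false = false
[3] true OR false OR true = true
[4] true OR false = true
[5.1] NOT true = false
[5] false OR true = true
[6.1] NOT false = true
[6] true OR false = true
[root] true AND false AND true AND true AND true AND true = false
Overall: false → denied

Denied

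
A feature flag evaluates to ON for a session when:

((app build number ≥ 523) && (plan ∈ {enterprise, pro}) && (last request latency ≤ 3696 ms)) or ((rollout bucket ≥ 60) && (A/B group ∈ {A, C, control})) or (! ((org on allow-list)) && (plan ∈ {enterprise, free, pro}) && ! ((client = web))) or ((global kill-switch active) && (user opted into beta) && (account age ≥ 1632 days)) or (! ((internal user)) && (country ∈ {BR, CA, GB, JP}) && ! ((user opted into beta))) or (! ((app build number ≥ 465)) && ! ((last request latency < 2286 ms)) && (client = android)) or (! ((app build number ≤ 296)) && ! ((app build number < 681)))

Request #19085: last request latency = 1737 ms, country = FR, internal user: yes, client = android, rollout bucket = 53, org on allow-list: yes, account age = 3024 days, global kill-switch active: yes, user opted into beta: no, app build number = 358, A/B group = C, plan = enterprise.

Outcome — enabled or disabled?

Atomic conditions:
  app build number ≥ 523: 358 ≥ 523 is false
  plan ∈ {enterprise, pro}: enterprise is in the set → true
  last request latency ≤ 3696 ms: 1737 ≤ 3696 is true
  rollout bucket ≥ 60: 53 ≥ 60 is false
  A/B group ∈ {A, C, control}: C is in the set → true
  org on allow-list: yes → true
  plan ∈ {enterprise, free, pro}: enterprise is in the set → true
  client = web: android == web is false
  global kill-switch active: yes → true
  user opted into beta: no → false
  account age ≥ 1632 days: 3024 ≥ 1632 is true
  internal user: yes → true
  country ∈ {BR, CA, GB, JP}: FR is not in the set → false
  app build number ≥ 465: 358 ≥ 465 is false
  last request latency < 2286 ms: 1737 < 2286 is true
  client = android: android == android is true
  app build number ≤ 296: 358 ≤ 296 is false
  app build number < 681: 358 < 681 is true
Combine:
[1] false AND true AND true = false
[2] false AND true = false
[3.1] NOT true = false
[3.3] NOT false = true
[3] false AND true AND true = false
[4] true AND false AND true = false
[5.1] NOT true = false
[5.3] NOT false = true
[5] false AND false AND true = false
[6.1] NOT false = true
[6.2] NOT true = false
[6] true AND false AND true = false
[7.1] NOT false = true
[7.2] NOT true = false
[7] true AND false = false
[root] false OR false OR false OR false OR false OR false OR false = false
Overall: false → disabled

Disabled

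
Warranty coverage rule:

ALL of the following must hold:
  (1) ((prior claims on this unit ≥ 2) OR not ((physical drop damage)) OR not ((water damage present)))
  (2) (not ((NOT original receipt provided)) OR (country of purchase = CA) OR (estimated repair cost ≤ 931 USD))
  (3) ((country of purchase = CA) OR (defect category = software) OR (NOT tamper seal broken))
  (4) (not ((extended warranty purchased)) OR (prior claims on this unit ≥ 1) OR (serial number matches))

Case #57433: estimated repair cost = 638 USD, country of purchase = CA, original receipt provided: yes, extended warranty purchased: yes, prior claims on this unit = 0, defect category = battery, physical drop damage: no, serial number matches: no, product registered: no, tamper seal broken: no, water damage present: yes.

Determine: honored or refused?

Refused

Atomic conditions:
  prior claims on this unit ≥ 2: 0 ≥ 2 is false
  physical drop damage: no → false
  water damage present: yes → true
  NOT original receipt provided: yes → false
  country of purchase = CA: CA == CA is true
  estimated repair cost ≤ 931 USD: 638 ≤ 931 is true
  defect category = software: battery == software is false
  NOT tamper seal broken: no → true
  extended warranty purchased: yes → true
  prior claims on this unit ≥ 1: 0 ≥ 1 is false
  serial number matches: no → false
Combine:
[1.2] NOT false = true
[1.3] NOT true = false
[1] false OR true OR false = true
[2.1] NOT false = true
[2] true OR true OR true = true
[3] true OR false OR true = true
[4.1] NOT true = false
[4] false OR false OR false = false
[root] true AND true AND true AND false = false
Overall: false → refused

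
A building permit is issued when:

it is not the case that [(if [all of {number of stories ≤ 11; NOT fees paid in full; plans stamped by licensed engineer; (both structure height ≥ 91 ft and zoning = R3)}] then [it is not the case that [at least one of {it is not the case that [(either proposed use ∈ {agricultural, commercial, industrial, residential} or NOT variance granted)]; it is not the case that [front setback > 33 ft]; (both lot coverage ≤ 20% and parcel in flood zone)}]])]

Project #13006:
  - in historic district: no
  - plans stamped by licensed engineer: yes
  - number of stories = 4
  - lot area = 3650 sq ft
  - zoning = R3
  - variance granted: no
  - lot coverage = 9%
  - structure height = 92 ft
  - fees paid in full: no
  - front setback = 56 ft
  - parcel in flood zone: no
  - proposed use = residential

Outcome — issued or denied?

Atomic conditions:
  number of stories ≤ 11: 4 ≤ 11 is true
  NOT fees paid in full: no → true
  plans stamped by licensed engineer: yes → true
  structure height ≥ 91 ft: 92 ≥ 91 is true
  zoning = R3: R3 == R3 is true
  proposed use ∈ {agricultural, commercial, industrial, residential}: residential is in the set → true
  NOT variance granted: no → true
  front setback > 33 ft: 56 > 33 is true
  lot coverage ≤ 20%: 9 ≤ 20 is true
  parcel in flood zone: no → false
Combine:
[1.1.4] true AND true = true
[1.1] true AND true AND true AND true = true
[1.2.1.1.1] true OR true = true
[1.2.1.1] NOT true = false
[1.2.1.2] NOT true = false
[1.2.1.3] true AND false = false
[1.2.1] false OR false OR false = false
[1.2] NOT false = true
[1] true → true = true
[root] NOT true = false
Overall: false → denied

Denied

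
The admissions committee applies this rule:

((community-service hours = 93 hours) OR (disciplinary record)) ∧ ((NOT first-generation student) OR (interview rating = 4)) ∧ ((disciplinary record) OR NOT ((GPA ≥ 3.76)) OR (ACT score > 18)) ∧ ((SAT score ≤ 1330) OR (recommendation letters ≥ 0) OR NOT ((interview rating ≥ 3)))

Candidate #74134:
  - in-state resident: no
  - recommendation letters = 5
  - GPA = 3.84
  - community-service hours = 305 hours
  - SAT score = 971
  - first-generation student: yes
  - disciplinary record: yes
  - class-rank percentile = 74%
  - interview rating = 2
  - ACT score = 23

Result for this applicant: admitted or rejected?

Rejected

Atomic conditions:
  community-service hours = 93 hours: 305 == 93 is false
  disciplinary record: yes → true
  NOT first-generation student: yes → false
  interview rating = 4: 2 == 4 is false
  GPA ≥ 3.76: 3.84 ≥ 3.76 is true
  ACT score > 18: 23 > 18 is true
  SAT score ≤ 1330: 971 ≤ 1330 is true
  recommendation letters ≥ 0: 5 ≥ 0 is true
  interview rating ≥ 3: 2 ≥ 3 is false
Combine:
[1] false OR true = true
[2] false OR false = false
[3.2] NOT true = false
[3] true OR false OR true = true
[4.3] NOT false = true
[4] true OR true OR true = true
[root] true AND false AND true AND true = false
Overall: false → rejected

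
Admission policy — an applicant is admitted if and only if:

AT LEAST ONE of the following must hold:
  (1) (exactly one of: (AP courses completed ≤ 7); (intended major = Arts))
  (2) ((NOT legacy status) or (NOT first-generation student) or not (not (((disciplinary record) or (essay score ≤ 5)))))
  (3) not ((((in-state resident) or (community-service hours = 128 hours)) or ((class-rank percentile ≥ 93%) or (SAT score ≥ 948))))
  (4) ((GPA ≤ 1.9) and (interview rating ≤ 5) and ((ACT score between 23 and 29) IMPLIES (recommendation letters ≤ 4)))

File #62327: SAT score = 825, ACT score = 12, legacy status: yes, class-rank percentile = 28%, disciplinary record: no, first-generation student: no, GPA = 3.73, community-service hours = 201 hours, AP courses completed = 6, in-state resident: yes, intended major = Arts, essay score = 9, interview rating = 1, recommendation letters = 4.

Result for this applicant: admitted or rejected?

Atomic conditions:
  AP courses completed ≤ 7: 6 ≤ 7 is true
  intended major = Arts: Arts == Arts is true
  NOT legacy status: yes → false
  NOT first-generation student: no → true
  disciplinary record: no → false
  essay score ≤ 5: 9 ≤ 5 is false
  in-state resident: yes → true
  community-service hours = 128 hours: 201 == 128 is false
  class-rank percentile ≥ 93%: 28 ≥ 93 is false
  SAT score ≥ 948: 825 ≥ 948 is false
  GPA ≤ 1.9: 3.73 ≤ 1.9 is false
  interview rating ≤ 5: 1 ≤ 5 is true
  ACT score between 23 and 29: 12 in [23, 29] is false
  recommendation letters ≤ 4: 4 ≤ 4 is true
Combine:
[1] exactly-one(true, true) = false
[2.3.1.1] false OR false = false
[2.3.1] NOT false = true
[2.3] NOT true = false
[2] false OR true OR false = true
[3.1.1] true OR false = true
[3.1.2] false OR false = false
[3.1] true OR false = true
[3] NOT true = false
[4.3] false → true (antecedent false ⇒ implication holds) = true
[4] false AND true AND true = false
[root] false OR true OR false OR false = true
Overall: true → admitted

Admitted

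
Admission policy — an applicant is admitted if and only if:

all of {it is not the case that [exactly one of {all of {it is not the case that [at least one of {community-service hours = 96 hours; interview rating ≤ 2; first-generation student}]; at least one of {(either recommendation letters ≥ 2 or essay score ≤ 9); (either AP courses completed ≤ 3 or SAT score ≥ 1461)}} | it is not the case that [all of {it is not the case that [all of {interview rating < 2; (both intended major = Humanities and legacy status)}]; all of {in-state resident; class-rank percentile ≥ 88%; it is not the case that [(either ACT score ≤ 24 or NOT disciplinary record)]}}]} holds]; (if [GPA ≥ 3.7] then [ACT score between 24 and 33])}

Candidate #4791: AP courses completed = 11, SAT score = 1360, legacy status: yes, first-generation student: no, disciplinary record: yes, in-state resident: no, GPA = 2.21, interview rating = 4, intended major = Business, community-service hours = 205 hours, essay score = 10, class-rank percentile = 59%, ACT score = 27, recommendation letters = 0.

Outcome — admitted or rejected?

Rejected

Atomic conditions:
  community-service hours = 96 hours: 205 == 96 is false
  interview rating ≤ 2: 4 ≤ 2 is false
  first-generation student: no → false
  recommendation letters ≥ 2: 0 ≥ 2 is false
  essay score ≤ 9: 10 ≤ 9 is false
  AP courses completed ≤ 3: 11 ≤ 3 is false
  SAT score ≥ 1461: 1360 ≥ 1461 is false
  interview rating < 2: 4 < 2 is false
  intended major = Humanities: Business == Humanities is false
  legacy status: yes → true
  in-state resident: no → false
  class-rank percentile ≥ 88%: 59 ≥ 88 is false
  ACT score ≤ 24: 27 ≤ 24 is false
  NOT disciplinary record: yes → false
  GPA ≥ 3.7: 2.21 ≥ 3.7 is false
  ACT score between 24 and 33: 27 in [24, 33] is true
Combine:
[1.1.1.1.1] false OR false OR false = false
[1.1.1.1] NOT false = true
[1.1.1.2.1] false OR false = false
[1.1.1.2.2] false OR false = false
[1.1.1.2] false OR false = false
[1.1.1] true AND false = false
[1.1.2.1.1.1.2] false AND true = false
[1.1.2.1.1.1] false AND false = false
[1.1.2.1.1] NOT false = true
[1.1.2.1.2.3.1] false OR false = false
[1.1.2.1.2.3] NOT false = true
[1.1.2.1.2] false AND false AND true = false
[1.1.2.1] true AND false = false
[1.1.2] NOT false = true
[1.1] exactly-one(false, true) = true
[1] NOT true = false
[2] false → true (antecedent false ⇒ implication holds) = true
[root] false AND true = false
Overall: false → rejected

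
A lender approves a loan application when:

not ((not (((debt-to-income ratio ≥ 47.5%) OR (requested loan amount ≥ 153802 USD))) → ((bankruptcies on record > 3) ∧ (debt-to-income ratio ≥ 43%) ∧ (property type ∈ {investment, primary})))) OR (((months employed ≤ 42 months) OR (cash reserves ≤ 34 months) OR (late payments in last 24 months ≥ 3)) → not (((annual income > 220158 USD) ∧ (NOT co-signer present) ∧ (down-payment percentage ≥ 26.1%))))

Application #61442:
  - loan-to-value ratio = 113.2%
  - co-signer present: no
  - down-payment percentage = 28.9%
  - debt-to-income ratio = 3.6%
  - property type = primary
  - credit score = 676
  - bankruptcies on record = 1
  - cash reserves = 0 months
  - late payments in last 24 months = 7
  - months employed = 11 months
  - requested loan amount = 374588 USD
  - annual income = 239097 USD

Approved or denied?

Denied

Atomic conditions:
  debt-to-income ratio ≥ 47.5%: 3.6 ≥ 47.5 is false
  requested loan amount ≥ 153802 USD: 374588 ≥ 153802 is true
  bankruptcies on record > 3: 1 > 3 is false
  debt-to-income ratio ≥ 43%: 3.6 ≥ 43 is false
  property type ∈ {investment, primary}: primary is in the set → true
  months employed ≤ 42 months: 11 ≤ 42 is true
  cash reserves ≤ 34 months: 0 ≤ 34 is true
  late payments in last 24 months ≥ 3: 7 ≥ 3 is true
  annual income > 220158 USD: 239097 > 220158 is true
  NOT co-signer present: no → true
  down-payment percentage ≥ 26.1%: 28.9 ≥ 26.1 is true
Combine:
[1.1.1.1] false OR true = true
[1.1.1] NOT true = false
[1.1.2] false AND false AND true = false
[1.1] false → false (antecedent false ⇒ implication holds) = true
[1] NOT true = false
[2.1] true OR true OR true = true
[2.2.1] true AND true AND true = true
[2.2] NOT true = false
[2] true → false = false
[root] false OR false = false
Overall: false → denied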